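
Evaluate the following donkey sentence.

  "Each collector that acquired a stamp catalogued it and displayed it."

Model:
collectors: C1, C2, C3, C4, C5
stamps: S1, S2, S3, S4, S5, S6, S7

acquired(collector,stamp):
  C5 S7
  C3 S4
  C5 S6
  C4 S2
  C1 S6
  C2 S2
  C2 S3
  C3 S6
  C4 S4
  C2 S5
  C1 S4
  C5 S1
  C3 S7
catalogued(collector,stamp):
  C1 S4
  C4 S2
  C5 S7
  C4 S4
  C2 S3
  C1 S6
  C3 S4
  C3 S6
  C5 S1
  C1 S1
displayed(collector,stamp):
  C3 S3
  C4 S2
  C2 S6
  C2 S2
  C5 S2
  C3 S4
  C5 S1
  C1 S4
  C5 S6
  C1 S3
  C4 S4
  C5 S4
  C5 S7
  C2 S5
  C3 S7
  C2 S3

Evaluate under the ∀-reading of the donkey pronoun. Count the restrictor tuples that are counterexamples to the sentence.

"it" takes "a stamp" as antecedent — a donkey pronoun bound across the clause boundary.
Strong reading: for every (c,s) with acquired(c,s), catalogued(c,s) ∧ displayed(c,s).
Restrictor pairs: (C1,S4) ✓  (C1,S6) ✗  (C2,S2) ✗  (C2,S3) ✓  (C2,S5) ✗  (C3,S4) ✓  (C3,S6) ✗  (C3,S7) ✗  (C4,S2) ✓  (C4,S4) ✓  (C5,S1) ✓  (C5,S6) ✗  (C5,S7) ✓
Counterexamples (restrictor pairs failing the scope): 6.

6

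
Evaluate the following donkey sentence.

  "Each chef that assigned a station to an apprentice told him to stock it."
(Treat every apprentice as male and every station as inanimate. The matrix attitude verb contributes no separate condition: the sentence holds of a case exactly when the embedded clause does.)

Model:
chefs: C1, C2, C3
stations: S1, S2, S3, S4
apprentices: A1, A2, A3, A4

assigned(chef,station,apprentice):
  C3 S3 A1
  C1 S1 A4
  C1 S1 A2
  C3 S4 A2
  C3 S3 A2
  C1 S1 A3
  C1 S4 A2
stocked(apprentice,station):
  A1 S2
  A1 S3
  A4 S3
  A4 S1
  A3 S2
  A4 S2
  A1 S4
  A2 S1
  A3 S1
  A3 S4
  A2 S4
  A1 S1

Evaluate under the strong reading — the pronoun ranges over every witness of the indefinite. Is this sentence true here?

"him" takes "an apprentice" as antecedent and "it" takes "a station"; both are donkey pronouns co-varying with the restrictor.
Strong reading: for every (c,s,a) with assigned(c,s,a), stocked(a,s).
Restrictor triples: (C1,S1,A2)→stocked(A2,S1) ✓  (C1,S1,A3)→stocked(A3,S1) ✓  (C1,S1,A4)→stocked(A4,S1) ✓  (C1,S4,A2)→stocked(A2,S4) ✓  (C3,S3,A1)→stocked(A1,S3) ✓  (C3,S3,A2)→stocked(A2,S3) ✗  (C3,S4,A2)→stocked(A2,S4) ✓
Counterexample: (C3,S3,A2) — stocked(A2,S3) does not hold.

False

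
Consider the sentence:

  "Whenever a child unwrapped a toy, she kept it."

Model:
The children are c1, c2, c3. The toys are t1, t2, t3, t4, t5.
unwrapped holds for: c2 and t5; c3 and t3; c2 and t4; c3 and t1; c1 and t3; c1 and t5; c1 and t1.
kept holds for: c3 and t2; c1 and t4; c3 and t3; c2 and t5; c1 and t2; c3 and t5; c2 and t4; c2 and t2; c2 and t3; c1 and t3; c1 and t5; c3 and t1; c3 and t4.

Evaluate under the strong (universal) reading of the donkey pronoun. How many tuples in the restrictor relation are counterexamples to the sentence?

1

"it" takes "a toy" as antecedent — a donkey pronoun bound across the clause boundary.
Strong reading: for every (c,t) with unwrapped(c,t), kept(c,t).
Restrictor pairs: (c1,t1) ✗  (c1,t3) ✓  (c1,t5) ✓  (c2,t4) ✓  (c2,t5) ✓  (c3,t1) ✓  (c3,t3) ✓
Counterexamples (restrictor pairs failing the scope): 1.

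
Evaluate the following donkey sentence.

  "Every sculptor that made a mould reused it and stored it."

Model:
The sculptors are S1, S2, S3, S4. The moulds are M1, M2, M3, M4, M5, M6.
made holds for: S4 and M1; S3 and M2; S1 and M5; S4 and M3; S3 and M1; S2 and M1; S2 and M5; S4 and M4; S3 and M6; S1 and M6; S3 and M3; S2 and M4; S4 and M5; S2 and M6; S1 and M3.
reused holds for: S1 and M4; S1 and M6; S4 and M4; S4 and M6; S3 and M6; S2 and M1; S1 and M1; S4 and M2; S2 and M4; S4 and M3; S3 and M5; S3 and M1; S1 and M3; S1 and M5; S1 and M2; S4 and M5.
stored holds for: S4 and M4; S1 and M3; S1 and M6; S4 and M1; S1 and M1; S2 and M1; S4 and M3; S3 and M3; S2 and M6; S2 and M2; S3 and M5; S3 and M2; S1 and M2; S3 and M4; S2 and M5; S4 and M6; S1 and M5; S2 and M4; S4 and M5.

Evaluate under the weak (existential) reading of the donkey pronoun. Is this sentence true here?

False

"it" takes "a mould" as antecedent — a donkey pronoun bound across the clause boundary.
Weak reading: every sculptor s with some made-mould has at least one made-mould m such that reused(s,m) ∧ stored(s,m).
Per sculptor: S1:✓  S2:✓  S3:✗  S4:✓
S3 has no witness among its made-moulds.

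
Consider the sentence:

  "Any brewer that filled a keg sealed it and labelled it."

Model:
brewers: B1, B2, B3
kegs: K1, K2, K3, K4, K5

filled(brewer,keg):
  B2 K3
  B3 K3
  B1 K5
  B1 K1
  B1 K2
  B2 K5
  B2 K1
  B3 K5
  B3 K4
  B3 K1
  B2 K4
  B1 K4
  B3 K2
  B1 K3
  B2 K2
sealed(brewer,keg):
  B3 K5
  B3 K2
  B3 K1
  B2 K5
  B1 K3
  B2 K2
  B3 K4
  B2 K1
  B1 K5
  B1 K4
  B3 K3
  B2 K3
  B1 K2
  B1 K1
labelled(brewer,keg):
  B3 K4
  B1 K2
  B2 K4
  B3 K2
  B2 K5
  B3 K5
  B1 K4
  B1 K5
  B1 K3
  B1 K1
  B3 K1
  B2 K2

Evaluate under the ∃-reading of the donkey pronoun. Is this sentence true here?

True

"it" takes "a keg" as antecedent — a donkey pronoun bound across the clause boundary.
Weak reading: every brewer b with some filled-keg has at least one filled-keg k such that sealed(b,k) ∧ labelled(b,k).
Per brewer: B1:✓  B2:✓  B3:✓
Every brewer in the restrictor has a witness.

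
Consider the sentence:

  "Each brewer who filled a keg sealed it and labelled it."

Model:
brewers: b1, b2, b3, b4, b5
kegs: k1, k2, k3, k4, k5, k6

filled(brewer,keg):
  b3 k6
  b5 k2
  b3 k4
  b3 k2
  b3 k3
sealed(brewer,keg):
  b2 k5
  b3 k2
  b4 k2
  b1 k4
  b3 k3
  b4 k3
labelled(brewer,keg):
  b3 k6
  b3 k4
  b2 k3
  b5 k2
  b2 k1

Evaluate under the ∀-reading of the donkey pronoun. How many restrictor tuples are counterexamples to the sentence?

"it" takes "a keg" as antecedent — a donkey pronoun bound across the clause boundary.
Strong reading: for every (b,k) with filled(b,k), sealed(b,k) ∧ labelled(b,k).
Restrictor pairs: (b3,k2) ✗  (b3,k3) ✗  (b3,k4) ✗  (b3,k6) ✗  (b5,k2) ✗
Counterexamples (restrictor pairs failing the scope): 5.

5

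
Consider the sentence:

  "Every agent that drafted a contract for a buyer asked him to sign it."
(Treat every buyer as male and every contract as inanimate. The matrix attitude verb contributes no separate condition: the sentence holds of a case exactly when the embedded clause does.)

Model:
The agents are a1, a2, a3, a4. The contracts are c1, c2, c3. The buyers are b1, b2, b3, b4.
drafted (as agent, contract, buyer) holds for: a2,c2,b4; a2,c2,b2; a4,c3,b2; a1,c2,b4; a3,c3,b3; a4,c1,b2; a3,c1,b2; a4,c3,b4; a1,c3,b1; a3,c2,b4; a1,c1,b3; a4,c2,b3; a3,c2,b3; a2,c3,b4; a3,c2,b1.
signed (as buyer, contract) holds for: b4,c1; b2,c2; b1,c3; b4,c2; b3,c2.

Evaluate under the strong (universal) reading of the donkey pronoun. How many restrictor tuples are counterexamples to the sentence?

"him" takes "a buyer" as antecedent and "it" takes "a contract"; both are donkey pronouns co-varying with the restrictor.
Strong reading: for every (a,c,b) with drafted(a,c,b), signed(b,c).
Restrictor triples: (a1,c1,b3)→signed(b3,c1) ✗  (a1,c2,b4)→signed(b4,c2) ✓  (a1,c3,b1)→signed(b1,c3) ✓  (a2,c2,b2)→signed(b2,c2) ✓  (a2,c2,b4)→signed(b4,c2) ✓  (a2,c3,b4)→signed(b4,c3) ✗  (a3,c1,b2)→signed(b2,c1) ✗  (a3,c2,b1)→signed(b1,c2) ✗  (a3,c2,b3)→signed(b3,c2) ✓  (a3,c2,b4)→signed(b4,c2) ✓  (a3,c3,b3)→signed(b3,c3) ✗  (a4,c1,b2)→signed(b2,c1) ✗  (a4,c2,b3)→signed(b3,c2) ✓  (a4,c3,b2)→signed(b2,c3) ✗  (a4,c3,b4)→signed(b4,c3) ✗
Counterexamples (restrictor triples failing the scope): 8.

8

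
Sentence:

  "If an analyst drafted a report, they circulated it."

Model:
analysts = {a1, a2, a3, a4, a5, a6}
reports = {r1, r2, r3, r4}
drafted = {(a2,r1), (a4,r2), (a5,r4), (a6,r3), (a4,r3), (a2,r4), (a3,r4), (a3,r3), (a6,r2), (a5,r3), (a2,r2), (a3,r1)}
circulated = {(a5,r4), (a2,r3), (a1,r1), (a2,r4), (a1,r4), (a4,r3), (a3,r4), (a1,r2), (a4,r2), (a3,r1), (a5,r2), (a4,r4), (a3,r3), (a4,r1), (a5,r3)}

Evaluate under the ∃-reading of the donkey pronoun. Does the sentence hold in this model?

False

"it" takes "a report" as antecedent — a donkey pronoun bound across the clause boundary.
Weak reading: every analyst a with some drafted-report has at least one drafted-report r such that circulated(a,r).
Per analyst: a2:✓  a3:✓  a4:✓  a5:✓  a6:✗
a6 has no witness among its drafted-reports.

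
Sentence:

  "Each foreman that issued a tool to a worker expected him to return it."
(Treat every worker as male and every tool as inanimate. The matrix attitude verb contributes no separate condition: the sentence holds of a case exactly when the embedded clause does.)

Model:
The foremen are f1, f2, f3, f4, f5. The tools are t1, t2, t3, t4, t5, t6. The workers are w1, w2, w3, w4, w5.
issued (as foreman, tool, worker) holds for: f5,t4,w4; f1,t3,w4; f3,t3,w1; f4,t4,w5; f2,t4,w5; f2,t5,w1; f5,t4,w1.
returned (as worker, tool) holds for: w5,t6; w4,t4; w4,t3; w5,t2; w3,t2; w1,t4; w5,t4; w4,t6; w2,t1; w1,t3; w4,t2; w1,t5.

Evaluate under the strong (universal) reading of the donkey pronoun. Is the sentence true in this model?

"him" takes "a worker" as antecedent and "it" takes "a tool"; both are donkey pronouns co-varying with the restrictor.
Strong reading: for every (f,t,w) with issued(f,t,w), returned(w,t).
Restrictor triples: (f1,t3,w4)→returned(w4,t3) ✓  (f2,t4,w5)→returned(w5,t4) ✓  (f2,t5,w1)→returned(w1,t5) ✓  (f3,t3,w1)→returned(w1,t3) ✓  (f4,t4,w5)→returned(w5,t4) ✓  (f5,t4,w1)→returned(w1,t4) ✓  (f5,t4,w4)→returned(w4,t4) ✓
Every restrictor triple satisfies the scope.

True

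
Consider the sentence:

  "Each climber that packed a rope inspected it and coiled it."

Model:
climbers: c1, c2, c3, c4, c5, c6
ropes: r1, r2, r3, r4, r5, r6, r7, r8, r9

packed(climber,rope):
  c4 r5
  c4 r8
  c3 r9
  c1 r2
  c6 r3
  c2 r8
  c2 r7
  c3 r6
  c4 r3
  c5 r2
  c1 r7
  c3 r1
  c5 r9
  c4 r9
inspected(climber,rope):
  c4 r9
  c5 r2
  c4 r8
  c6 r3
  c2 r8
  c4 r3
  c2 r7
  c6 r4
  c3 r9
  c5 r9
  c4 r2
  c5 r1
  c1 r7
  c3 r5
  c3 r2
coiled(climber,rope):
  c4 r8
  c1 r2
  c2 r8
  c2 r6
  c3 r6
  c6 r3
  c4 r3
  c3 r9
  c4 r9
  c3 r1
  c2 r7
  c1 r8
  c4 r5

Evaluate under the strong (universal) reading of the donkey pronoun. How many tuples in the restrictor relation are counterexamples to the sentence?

"it" takes "a rope" as antecedent — a donkey pronoun bound across the clause boundary.
Strong reading: for every (c,r) with packed(c,r), inspected(c,r) ∧ coiled(c,r).
Restrictor pairs: (c1,r2) ✗  (c1,r7) ✗  (c2,r7) ✓  (c2,r8) ✓  (c3,r1) ✗  (c3,r6) ✗  (c3,r9) ✓  (c4,r3) ✓  (c4,r5) ✗  (c4,r8) ✓  (c4,r9) ✓  (c5,r2) ✗  (c5,r9) ✗  (c6,r3) ✓
Counterexamples (restrictor pairs failing the scope): 7.

7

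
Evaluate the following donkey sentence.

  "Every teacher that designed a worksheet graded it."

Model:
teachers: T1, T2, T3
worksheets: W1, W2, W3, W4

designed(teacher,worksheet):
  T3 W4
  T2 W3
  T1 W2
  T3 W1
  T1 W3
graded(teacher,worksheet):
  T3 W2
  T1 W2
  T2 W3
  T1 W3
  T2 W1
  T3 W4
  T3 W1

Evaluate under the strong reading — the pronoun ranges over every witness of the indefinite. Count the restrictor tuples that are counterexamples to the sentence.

"it" takes "a worksheet" as antecedent — a donkey pronoun bound across the clause boundary.
Strong reading: for every (t,w) with designed(t,w), graded(t,w).
Restrictor pairs: (T1,W2) ✓  (T1,W3) ✓  (T2,W3) ✓  (T3,W1) ✓  (T3,W4) ✓
Counterexamples (restrictor pairs failing the scope): 0.

0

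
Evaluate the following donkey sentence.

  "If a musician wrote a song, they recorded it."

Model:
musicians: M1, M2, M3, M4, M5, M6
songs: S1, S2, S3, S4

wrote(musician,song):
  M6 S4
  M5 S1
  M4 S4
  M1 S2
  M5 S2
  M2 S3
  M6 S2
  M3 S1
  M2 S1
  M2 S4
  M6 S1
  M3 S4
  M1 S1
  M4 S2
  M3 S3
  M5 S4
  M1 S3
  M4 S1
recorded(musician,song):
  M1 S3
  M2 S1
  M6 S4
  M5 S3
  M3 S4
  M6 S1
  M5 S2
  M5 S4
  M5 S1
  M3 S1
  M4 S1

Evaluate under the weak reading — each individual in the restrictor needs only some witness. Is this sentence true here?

True

"it" takes "a song" as antecedent — a donkey pronoun bound across the clause boundary.
Weak reading: every musician m with some wrote-song has at least one wrote-song s such that recorded(m,s).
Per musician: M1:✓  M2:✓  M3:✓  M4:✓  M5:✓  M6:✓
Every musician in the restrictor has a witness.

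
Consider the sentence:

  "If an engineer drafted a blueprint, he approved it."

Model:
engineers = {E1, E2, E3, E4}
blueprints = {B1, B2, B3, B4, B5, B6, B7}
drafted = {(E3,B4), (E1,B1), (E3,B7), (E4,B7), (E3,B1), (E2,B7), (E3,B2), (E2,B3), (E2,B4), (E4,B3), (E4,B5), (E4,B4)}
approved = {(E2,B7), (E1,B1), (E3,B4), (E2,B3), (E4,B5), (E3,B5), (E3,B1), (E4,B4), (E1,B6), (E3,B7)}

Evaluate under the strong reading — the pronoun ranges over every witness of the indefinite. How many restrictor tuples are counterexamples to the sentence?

"it" takes "a blueprint" as antecedent — a donkey pronoun bound across the clause boundary.
Strong reading: for every (e,b) with drafted(e,b), approved(e,b).
Restrictor pairs: (E1,B1) ✓  (E2,B3) ✓  (E2,B4) ✗  (E2,B7) ✓  (E3,B1) ✓  (E3,B2) ✗  (E3,B4) ✓  (E3,B7) ✓  (E4,B3) ✗  (E4,B4) ✓  (E4,B5) ✓  (E4,B7) ✗
Counterexamples (restrictor pairs failing the scope): 4.

4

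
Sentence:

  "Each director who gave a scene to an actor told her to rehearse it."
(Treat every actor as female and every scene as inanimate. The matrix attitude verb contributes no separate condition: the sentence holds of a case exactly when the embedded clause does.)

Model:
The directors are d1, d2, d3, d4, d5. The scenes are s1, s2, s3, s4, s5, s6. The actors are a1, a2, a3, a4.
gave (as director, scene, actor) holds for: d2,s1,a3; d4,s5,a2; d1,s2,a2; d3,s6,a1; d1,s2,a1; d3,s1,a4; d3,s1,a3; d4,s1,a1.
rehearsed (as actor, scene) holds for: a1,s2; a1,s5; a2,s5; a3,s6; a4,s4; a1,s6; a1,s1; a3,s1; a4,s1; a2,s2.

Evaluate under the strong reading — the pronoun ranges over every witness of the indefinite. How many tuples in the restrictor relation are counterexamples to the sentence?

"her" takes "an actor" as antecedent and "it" takes "a scene"; both are donkey pronouns co-varying with the restrictor.
Strong reading: for every (d,s,a) with gave(d,s,a), rehearsed(a,s).
Restrictor triples: (d1,s2,a1)→rehearsed(a1,s2) ✓  (d1,s2,a2)→rehearsed(a2,s2) ✓  (d2,s1,a3)→rehearsed(a3,s1) ✓  (d3,s1,a3)→rehearsed(a3,s1) ✓  (d3,s1,a4)→rehearsed(a4,s1) ✓  (d3,s6,a1)→rehearsed(a1,s6) ✓  (d4,s1,a1)→rehearsed(a1,s1) ✓  (d4,s5,a2)→rehearsed(a2,s5) ✓
Counterexamples (restrictor triples failing the scope): 0.

0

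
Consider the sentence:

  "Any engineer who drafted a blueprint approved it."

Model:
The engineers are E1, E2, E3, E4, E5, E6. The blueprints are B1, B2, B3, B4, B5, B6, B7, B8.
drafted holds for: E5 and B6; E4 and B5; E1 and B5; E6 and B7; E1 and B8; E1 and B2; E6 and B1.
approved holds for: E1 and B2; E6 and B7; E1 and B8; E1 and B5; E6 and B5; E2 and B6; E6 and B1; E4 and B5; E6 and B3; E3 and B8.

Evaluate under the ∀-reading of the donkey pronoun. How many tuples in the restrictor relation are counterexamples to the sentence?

"it" takes "a blueprint" as antecedent — a donkey pronoun bound across the clause boundary.
Strong reading: for every (e,b) with drafted(e,b), approved(e,b).
Restrictor pairs: (E1,B2) ✓  (E1,B5) ✓  (E1,B8) ✓  (E4,B5) ✓  (E5,B6) ✗  (E6,B1) ✓  (E6,B7) ✓
Counterexamples (restrictor pairs failing the scope): 1.

1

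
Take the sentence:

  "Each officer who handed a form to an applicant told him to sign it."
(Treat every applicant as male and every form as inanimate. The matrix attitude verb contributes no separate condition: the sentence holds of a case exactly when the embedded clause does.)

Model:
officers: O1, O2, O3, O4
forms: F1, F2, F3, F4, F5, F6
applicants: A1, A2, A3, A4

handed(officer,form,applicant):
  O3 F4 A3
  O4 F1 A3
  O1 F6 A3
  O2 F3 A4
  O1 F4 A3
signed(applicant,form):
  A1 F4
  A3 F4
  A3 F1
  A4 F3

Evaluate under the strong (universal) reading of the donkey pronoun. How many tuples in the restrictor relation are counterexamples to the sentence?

"him" takes "an applicant" as antecedent and "it" takes "a form"; both are donkey pronouns co-varying with the restrictor.
Strong reading: for every (o,f,a) with handed(o,f,a), signed(a,f).
Restrictor triples: (O1,F4,A3)→signed(A3,F4) ✓  (O1,F6,A3)→signed(A3,F6) ✗  (O2,F3,A4)→signed(A4,F3) ✓  (O3,F4,A3)→signed(A3,F4) ✓  (O4,F1,A3)→signed(A3,F1) ✓
Counterexamples (restrictor triples failing the scope): 1.

1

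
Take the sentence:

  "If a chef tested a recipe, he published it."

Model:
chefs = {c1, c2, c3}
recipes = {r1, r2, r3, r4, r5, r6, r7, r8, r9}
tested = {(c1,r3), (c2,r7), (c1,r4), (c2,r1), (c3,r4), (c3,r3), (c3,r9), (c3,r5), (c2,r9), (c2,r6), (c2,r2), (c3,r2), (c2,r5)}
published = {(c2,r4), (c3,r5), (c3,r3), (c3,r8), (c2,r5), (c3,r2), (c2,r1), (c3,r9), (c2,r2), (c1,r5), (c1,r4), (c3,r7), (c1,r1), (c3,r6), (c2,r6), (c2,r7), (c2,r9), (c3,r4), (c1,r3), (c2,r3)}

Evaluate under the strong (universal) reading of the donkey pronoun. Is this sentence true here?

"it" takes "a recipe" as antecedent — a donkey pronoun bound across the clause boundary.
Strong reading: for every (c,r) with tested(c,r), published(c,r).
Restrictor pairs: (c1,r3) ✓  (c1,r4) ✓  (c2,r1) ✓  (c2,r2) ✓  (c2,r5) ✓  (c2,r6) ✓  (c2,r7) ✓  (c2,r9) ✓  (c3,r2) ✓  (c3,r3) ✓  (c3,r4) ✓  (c3,r5) ✓  (c3,r9) ✓
Every restrictor pair satisfies the scope.

True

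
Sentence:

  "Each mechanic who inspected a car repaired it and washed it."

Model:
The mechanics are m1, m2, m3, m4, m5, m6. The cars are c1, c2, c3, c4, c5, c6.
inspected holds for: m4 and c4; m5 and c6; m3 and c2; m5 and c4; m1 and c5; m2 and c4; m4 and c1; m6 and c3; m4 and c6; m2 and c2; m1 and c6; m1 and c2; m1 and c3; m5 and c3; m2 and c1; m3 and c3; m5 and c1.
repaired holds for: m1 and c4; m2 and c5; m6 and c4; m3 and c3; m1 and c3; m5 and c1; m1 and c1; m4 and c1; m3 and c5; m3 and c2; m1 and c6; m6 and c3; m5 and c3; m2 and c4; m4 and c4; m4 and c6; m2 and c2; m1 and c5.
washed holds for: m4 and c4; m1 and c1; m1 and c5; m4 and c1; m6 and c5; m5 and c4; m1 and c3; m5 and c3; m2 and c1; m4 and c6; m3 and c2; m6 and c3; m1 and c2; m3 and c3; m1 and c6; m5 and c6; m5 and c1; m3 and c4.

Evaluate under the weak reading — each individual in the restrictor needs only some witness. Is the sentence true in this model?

"it" takes "a car" as antecedent — a donkey pronoun bound across the clause boundary.
Weak reading: every mechanic m with some inspected-car has at least one inspected-car c such that repaired(m,c) ∧ washed(m,c).
Per mechanic: m1:✓  m2:✗  m3:✓  m4:✓  m5:✓  m6:✓
m2 has no witness among its inspected-cars.

False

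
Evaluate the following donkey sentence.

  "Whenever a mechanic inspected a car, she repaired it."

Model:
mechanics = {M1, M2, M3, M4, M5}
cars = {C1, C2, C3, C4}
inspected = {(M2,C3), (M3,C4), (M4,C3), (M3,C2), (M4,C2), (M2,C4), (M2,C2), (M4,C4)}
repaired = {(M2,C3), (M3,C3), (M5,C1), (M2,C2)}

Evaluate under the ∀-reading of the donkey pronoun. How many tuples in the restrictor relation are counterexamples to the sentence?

"it" takes "a car" as antecedent — a donkey pronoun bound across the clause boundary.
Strong reading: for every (m,c) with inspected(m,c), repaired(m,c).
Restrictor pairs: (M2,C2) ✓  (M2,C3) ✓  (M2,C4) ✗  (M3,C2) ✗  (M3,C4) ✗  (M4,C2) ✗  (M4,C3) ✗  (M4,C4) ✗
Counterexamples (restrictor pairs failing the scope): 6.

6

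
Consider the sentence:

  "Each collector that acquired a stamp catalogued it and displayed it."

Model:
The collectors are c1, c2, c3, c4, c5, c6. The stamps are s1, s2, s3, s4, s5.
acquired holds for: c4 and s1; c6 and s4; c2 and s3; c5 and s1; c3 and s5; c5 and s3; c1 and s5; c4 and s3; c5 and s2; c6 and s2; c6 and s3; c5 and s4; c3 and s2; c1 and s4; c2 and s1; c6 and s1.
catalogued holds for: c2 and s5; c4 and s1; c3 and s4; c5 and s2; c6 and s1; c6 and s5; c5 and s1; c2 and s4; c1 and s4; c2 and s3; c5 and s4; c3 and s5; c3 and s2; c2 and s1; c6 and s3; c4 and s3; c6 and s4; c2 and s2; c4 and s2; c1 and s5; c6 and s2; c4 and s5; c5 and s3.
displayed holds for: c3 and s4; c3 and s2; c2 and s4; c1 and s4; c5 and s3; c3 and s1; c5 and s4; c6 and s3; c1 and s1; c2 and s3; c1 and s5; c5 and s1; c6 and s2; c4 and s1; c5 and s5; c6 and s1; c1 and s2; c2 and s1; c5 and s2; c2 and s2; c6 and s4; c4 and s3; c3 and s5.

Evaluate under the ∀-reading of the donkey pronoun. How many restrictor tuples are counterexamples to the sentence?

"it" takes "a stamp" as antecedent — a donkey pronoun bound across the clause boundary.
Strong reading: for every (c,s) with acquired(c,s), catalogued(c,s) ∧ displayed(c,s).
Restrictor pairs: (c1,s4) ✓  (c1,s5) ✓  (c2,s1) ✓  (c2,s3) ✓  (c3,s2) ✓  (c3,s5) ✓  (c4,s1) ✓  (c4,s3) ✓  (c5,s1) ✓  (c5,s2) ✓  (c5,s3) ✓  (c5,s4) ✓  (c6,s1) ✓  (c6,s2) ✓  (c6,s3) ✓  (c6,s4) ✓
Counterexamples (restrictor pairs failing the scope): 0.

0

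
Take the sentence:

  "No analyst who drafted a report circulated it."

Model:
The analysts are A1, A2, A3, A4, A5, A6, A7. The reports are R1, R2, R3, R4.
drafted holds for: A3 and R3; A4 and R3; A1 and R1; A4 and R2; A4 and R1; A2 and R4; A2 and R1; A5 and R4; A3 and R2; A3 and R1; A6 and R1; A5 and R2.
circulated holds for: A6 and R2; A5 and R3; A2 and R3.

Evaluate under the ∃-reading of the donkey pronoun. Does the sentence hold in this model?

"it" takes "a report" as antecedent — a donkey pronoun bound across the clause boundary.
Truth condition: for no (a,r) with drafted(a,r) does circulated(a,r) hold.
Restrictor pairs — does the scope hold? (A1,R1):fails  (A2,R1):fails  (A2,R4):fails  (A3,R1):fails  (A3,R2):fails  (A3,R3):fails  (A4,R1):fails  (A4,R2):fails  (A4,R3):fails  (A5,R2):fails  (A5,R4):fails  (A6,R1):fails
Scope holds for no restrictor pair, so the sentence is true.

True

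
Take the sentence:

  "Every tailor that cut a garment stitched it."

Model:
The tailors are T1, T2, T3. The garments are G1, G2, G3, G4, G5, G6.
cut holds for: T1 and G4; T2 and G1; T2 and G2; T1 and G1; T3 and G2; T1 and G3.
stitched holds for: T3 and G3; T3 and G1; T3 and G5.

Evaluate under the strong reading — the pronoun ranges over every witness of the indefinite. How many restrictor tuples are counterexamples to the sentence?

"it" takes "a garment" as antecedent — a donkey pronoun bound across the clause boundary.
Strong reading: for every (t,g) with cut(t,g), stitched(t,g).
Restrictor pairs: (T1,G1) ✗  (T1,G3) ✗  (T1,G4) ✗  (T2,G1) ✗  (T2,G2) ✗  (T3,G2) ✗
Counterexamples (restrictor pairs failing the scope): 6.

6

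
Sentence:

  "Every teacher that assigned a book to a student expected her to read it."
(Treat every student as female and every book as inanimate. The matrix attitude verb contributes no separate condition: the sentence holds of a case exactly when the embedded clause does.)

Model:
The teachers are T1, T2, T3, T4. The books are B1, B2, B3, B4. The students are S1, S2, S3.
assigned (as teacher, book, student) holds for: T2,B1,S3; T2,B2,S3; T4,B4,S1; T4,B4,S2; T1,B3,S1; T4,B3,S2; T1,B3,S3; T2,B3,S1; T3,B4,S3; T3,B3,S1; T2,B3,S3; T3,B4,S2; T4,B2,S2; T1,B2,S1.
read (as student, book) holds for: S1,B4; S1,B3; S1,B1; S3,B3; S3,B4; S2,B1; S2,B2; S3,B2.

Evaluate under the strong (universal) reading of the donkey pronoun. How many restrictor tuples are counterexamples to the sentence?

5

"her" takes "a student" as antecedent and "it" takes "a book"; both are donkey pronouns co-varying with the restrictor.
Strong reading: for every (t,b,s) with assigned(t,b,s), read(s,b).
Restrictor triples: (T1,B2,S1)→read(S1,B2) ✗  (T1,B3,S1)→read(S1,B3) ✓  (T1,B3,S3)→read(S3,B3) ✓  (T2,B1,S3)→read(S3,B1) ✗  (T2,B2,S3)→read(S3,B2) ✓  (T2,B3,S1)→read(S1,B3) ✓  (T2,B3,S3)→read(S3,B3) ✓  (T3,B3,S1)→read(S1,B3) ✓  (T3,B4,S2)→read(S2,B4) ✗  (T3,B4,S3)→read(S3,B4) ✓  (T4,B2,S2)→read(S2,B2) ✓  (T4,B3,S2)→read(S2,B3) ✗  (T4,B4,S1)→read(S1,B4) ✓  (T4,B4,S2)→read(S2,B4) ✗
Counterexamples (restrictor triples failing the scope): 5.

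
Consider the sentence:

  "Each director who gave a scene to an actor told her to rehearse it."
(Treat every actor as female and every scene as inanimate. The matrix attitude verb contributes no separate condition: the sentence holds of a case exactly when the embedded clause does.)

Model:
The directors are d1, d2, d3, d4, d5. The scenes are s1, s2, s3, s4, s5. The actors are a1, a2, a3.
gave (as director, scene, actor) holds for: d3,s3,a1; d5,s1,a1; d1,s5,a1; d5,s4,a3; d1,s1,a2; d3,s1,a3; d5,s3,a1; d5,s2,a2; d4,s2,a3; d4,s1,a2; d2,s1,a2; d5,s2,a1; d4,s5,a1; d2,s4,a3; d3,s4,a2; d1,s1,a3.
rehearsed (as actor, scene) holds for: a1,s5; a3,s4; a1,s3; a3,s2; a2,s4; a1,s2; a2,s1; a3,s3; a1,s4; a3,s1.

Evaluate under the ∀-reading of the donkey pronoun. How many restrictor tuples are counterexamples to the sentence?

"her" takes "an actor" as antecedent and "it" takes "a scene"; both are donkey pronouns co-varying with the restrictor.
Strong reading: for every (d,s,a) with gave(d,s,a), rehearsed(a,s).
Restrictor triples: (d1,s1,a2)→rehearsed(a2,s1) ✓  (d1,s1,a3)→rehearsed(a3,s1) ✓  (d1,s5,a1)→rehearsed(a1,s5) ✓  (d2,s1,a2)→rehearsed(a2,s1) ✓  (d2,s4,a3)→rehearsed(a3,s4) ✓  (d3,s1,a3)→rehearsed(a3,s1) ✓  (d3,s3,a1)→rehearsed(a1,s3) ✓  (d3,s4,a2)→rehearsed(a2,s4) ✓  (d4,s1,a2)→rehearsed(a2,s1) ✓  (d4,s2,a3)→rehearsed(a3,s2) ✓  (d4,s5,a1)→rehearsed(a1,s5) ✓  (d5,s1,a1)→rehearsed(a1,s1) ✗  (d5,s2,a1)→rehearsed(a1,s2) ✓  (d5,s2,a2)→rehearsed(a2,s2) ✗  (d5,s3,a1)→rehearsed(a1,s3) ✓  (d5,s4,a3)→rehearsed(a3,s4) ✓
Counterexamples (restrictor triples failing the scope): 2.

2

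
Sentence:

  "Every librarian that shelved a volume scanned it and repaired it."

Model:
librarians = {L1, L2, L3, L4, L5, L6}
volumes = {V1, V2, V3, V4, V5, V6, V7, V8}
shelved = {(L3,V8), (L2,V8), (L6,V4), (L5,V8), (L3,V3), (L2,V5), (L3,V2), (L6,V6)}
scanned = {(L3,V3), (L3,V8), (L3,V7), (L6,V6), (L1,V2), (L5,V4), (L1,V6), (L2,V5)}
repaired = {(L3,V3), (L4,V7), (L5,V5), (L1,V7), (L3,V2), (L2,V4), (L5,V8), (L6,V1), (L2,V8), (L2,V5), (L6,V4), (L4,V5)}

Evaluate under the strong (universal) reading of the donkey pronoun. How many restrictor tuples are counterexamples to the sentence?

"it" takes "a volume" as antecedent — a donkey pronoun bound across the clause boundary.
Strong reading: for every (l,v) with shelved(l,v), scanned(l,v) ∧ repaired(l,v).
Restrictor pairs: (L2,V5) ✓  (L2,V8) ✗  (L3,V2) ✗  (L3,V3) ✓  (L3,V8) ✗  (L5,V8) ✗  (L6,V4) ✗  (L6,V6) ✗
Counterexamples (restrictor pairs failing the scope): 6.

6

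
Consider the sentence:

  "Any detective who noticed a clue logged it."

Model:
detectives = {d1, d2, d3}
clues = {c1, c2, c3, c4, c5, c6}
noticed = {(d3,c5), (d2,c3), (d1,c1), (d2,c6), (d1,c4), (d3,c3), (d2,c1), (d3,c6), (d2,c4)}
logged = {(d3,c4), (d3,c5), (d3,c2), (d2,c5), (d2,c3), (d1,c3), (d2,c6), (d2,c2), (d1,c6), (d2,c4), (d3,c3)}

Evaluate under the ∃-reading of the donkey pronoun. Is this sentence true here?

"it" takes "a clue" as antecedent — a donkey pronoun bound across the clause boundary.
Weak reading: every detective d with some noticed-clue has at least one noticed-clue c such that logged(d,c).
Per detective: d1:✗  d2:✓  d3:✓
d1 has no witness among its noticed-clues.

False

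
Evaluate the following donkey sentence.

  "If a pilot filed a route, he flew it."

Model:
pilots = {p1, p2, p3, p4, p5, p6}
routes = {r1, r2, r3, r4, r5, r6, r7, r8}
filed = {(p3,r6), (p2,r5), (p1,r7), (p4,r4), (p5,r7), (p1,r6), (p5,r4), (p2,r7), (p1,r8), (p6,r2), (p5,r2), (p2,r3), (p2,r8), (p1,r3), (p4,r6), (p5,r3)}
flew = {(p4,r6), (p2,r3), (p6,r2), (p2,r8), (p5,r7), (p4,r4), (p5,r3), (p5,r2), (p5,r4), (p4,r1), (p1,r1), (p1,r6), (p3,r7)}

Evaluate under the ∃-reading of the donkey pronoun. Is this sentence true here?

"it" takes "a route" as antecedent — a donkey pronoun bound across the clause boundary.
Weak reading: every pilot p with some filed-route has at least one filed-route r such that flew(p,r).
Per pilot: p1:✓  p2:✓  p3:✗  p4:✓  p5:✓  p6:✓
p3 has no witness among its filed-routes.

False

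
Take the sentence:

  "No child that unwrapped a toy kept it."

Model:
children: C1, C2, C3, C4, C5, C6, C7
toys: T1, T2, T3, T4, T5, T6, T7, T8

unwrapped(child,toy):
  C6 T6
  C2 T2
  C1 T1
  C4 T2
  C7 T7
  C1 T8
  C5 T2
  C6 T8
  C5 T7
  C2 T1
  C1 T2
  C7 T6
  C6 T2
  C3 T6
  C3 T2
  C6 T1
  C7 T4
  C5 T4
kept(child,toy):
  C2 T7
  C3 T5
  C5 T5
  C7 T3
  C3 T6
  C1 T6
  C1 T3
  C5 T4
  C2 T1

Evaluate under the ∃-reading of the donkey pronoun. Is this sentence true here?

"it" takes "a toy" as antecedent — a donkey pronoun bound across the clause boundary.
Truth condition: for no (c,t) with unwrapped(c,t) does kept(c,t) hold.
Restrictor pairs — does the scope hold? (C1,T1):fails  (C1,T2):fails  (C1,T8):fails  (C2,T1):holds  (C2,T2):fails  (C3,T2):fails  (C3,T6):holds  (C4,T2):fails  (C5,T2):fails  (C5,T4):holds  (C5,T7):fails  (C6,T1):fails  (C6,T2):fails  (C6,T6):fails  (C6,T8):fails  (C7,T4):fails  (C7,T6):fails  (C7,T7):fails
Scope holds for 3 pair(s), so the sentence is false.

False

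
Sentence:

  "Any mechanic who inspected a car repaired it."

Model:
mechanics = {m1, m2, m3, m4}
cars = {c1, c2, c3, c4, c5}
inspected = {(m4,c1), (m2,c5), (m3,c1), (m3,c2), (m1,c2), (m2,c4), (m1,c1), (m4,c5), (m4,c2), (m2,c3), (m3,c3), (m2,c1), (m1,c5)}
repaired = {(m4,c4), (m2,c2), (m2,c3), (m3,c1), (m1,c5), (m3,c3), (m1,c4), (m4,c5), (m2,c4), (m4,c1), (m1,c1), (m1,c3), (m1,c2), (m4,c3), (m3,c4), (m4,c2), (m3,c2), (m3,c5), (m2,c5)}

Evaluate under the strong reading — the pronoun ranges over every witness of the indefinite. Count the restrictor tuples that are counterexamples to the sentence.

1

"it" takes "a car" as antecedent — a donkey pronoun bound across the clause boundary.
Strong reading: for every (m,c) with inspected(m,c), repaired(m,c).
Restrictor pairs: (m1,c1) ✓  (m1,c2) ✓  (m1,c5) ✓  (m2,c1) ✗  (m2,c3) ✓  (m2,c4) ✓  (m2,c5) ✓  (m3,c1) ✓  (m3,c2) ✓  (m3,c3) ✓  (m4,c1) ✓  (m4,c2) ✓  (m4,c5) ✓
Counterexamples (restrictor pairs failing the scope): 1.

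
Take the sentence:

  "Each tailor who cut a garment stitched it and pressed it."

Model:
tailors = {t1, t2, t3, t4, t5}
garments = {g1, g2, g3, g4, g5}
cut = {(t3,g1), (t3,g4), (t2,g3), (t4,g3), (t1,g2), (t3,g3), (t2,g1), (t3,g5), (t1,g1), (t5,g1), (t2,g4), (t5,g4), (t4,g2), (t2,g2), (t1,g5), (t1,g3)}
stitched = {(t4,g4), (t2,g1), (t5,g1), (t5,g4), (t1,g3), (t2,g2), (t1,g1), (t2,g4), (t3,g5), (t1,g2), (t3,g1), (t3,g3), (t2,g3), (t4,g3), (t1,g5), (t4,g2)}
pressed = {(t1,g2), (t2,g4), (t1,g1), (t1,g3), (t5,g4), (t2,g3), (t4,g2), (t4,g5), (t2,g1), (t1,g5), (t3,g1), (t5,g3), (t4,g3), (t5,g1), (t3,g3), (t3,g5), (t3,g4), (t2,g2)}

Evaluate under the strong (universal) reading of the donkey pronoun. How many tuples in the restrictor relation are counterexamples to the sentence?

1

"it" takes "a garment" as antecedent — a donkey pronoun bound across the clause boundary.
Strong reading: for every (t,g) with cut(t,g), stitched(t,g) ∧ pressed(t,g).
Restrictor pairs: (t1,g1) ✓  (t1,g2) ✓  (t1,g3) ✓  (t1,g5) ✓  (t2,g1) ✓  (t2,g2) ✓  (t2,g3) ✓  (t2,g4) ✓  (t3,g1) ✓  (t3,g3) ✓  (t3,g4) ✗  (t3,g5) ✓  (t4,g2) ✓  (t4,g3) ✓  (t5,g1) ✓  (t5,g4) ✓
Counterexamples (restrictor pairs failing the scope): 1.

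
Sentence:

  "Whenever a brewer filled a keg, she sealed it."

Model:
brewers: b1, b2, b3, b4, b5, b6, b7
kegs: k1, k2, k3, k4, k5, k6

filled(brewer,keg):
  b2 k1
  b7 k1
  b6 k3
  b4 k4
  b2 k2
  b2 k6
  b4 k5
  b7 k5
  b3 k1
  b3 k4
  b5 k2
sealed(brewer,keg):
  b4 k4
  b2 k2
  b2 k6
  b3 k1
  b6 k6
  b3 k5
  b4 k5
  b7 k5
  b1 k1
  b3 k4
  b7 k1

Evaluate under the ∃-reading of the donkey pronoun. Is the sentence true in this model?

False

"it" takes "a keg" as antecedent — a donkey pronoun bound across the clause boundary.
Weak reading: every brewer b with some filled-keg has at least one filled-keg k such that sealed(b,k).
Per brewer: b2:✓  b3:✓  b4:✓  b5:✗  b6:✗  b7:✓
b5 has no witness among its filled-kegs.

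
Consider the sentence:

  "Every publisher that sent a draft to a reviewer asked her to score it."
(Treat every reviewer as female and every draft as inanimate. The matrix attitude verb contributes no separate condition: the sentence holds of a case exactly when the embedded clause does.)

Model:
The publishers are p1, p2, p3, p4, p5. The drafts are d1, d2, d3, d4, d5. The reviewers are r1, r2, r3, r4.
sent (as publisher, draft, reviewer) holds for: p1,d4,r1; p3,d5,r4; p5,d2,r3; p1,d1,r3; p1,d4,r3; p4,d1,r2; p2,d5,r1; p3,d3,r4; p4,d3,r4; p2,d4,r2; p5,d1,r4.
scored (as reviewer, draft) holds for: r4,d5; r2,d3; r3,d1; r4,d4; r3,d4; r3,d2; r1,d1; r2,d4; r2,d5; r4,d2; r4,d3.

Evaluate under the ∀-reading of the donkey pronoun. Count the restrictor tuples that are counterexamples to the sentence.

"her" takes "a reviewer" as antecedent and "it" takes "a draft"; both are donkey pronouns co-varying with the restrictor.
Strong reading: for every (p,d,r) with sent(p,d,r), scored(r,d).
Restrictor triples: (p1,d1,r3)→scored(r3,d1) ✓  (p1,d4,r1)→scored(r1,d4) ✗  (p1,d4,r3)→scored(r3,d4) ✓  (p2,d4,r2)→scored(r2,d4) ✓  (p2,d5,r1)→scored(r1,d5) ✗  (p3,d3,r4)→scored(r4,d3) ✓  (p3,d5,r4)→scored(r4,d5) ✓  (p4,d1,r2)→scored(r2,d1) ✗  (p4,d3,r4)→scored(r4,d3) ✓  (p5,d1,r4)→scored(r4,d1) ✗  (p5,d2,r3)→scored(r3,d2) ✓
Counterexamples (restrictor triples failing the scope): 4.

4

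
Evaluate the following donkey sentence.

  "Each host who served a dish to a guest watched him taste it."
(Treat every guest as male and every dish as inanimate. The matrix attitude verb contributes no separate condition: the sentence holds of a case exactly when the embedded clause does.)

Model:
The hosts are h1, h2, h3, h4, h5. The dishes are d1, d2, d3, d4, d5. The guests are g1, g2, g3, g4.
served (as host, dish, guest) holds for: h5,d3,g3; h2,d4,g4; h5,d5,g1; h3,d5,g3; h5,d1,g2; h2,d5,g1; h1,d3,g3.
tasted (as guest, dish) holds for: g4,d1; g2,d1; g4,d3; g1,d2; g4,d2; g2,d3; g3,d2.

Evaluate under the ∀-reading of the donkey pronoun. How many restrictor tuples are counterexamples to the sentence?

6

"him" takes "a guest" as antecedent and "it" takes "a dish"; both are donkey pronouns co-varying with the restrictor.
Strong reading: for every (h,d,g) with served(h,d,g), tasted(g,d).
Restrictor triples: (h1,d3,g3)→tasted(g3,d3) ✗  (h2,d4,g4)→tasted(g4,d4) ✗  (h2,d5,g1)→tasted(g1,d5) ✗  (h3,d5,g3)→tasted(g3,d5) ✗  (h5,d1,g2)→tasted(g2,d1) ✓  (h5,d3,g3)→tasted(g3,d3) ✗  (h5,d5,g1)→tasted(g1,d5) ✗
Counterexamples (restrictor triples failing the scope): 6.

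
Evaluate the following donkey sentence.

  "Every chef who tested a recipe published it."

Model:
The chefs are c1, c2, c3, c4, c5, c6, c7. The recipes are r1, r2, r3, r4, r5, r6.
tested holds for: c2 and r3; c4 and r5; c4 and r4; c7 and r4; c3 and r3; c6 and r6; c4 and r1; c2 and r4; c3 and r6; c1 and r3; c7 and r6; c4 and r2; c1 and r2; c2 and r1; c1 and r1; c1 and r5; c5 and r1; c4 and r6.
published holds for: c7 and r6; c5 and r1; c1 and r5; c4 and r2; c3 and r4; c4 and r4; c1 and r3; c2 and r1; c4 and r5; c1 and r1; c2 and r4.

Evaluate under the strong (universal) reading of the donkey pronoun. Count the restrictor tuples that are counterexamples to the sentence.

8

"it" takes "a recipe" as antecedent — a donkey pronoun bound across the clause boundary.
Strong reading: for every (c,r) with tested(c,r), published(c,r).
Restrictor pairs: (c1,r1) ✓  (c1,r2) ✗  (c1,r3) ✓  (c1,r5) ✓  (c2,r1) ✓  (c2,r3) ✗  (c2,r4) ✓  (c3,r3) ✗  (c3,r6) ✗  (c4,r1) ✗  (c4,r2) ✓  (c4,r4) ✓  (c4,r5) ✓  (c4,r6) ✗  (c5,r1) ✓  (c6,r6) ✗  (c7,r4) ✗  (c7,r6) ✓
Counterexamples (restrictor pairs failing the scope): 8.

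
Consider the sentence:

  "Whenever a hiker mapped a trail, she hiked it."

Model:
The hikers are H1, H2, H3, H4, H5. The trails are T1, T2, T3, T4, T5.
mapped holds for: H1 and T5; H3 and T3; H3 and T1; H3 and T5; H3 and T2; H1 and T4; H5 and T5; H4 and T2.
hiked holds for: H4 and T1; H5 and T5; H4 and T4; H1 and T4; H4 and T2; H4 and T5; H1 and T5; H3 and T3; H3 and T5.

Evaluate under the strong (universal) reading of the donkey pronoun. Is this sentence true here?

"it" takes "a trail" as antecedent — a donkey pronoun bound across the clause boundary.
Strong reading: for every (h,t) with mapped(h,t), hiked(h,t).
Restrictor pairs: (H1,T4) ✓  (H1,T5) ✓  (H3,T1) ✗  (H3,T2) ✗  (H3,T3) ✓  (H3,T5) ✓  (H4,T2) ✓  (H5,T5) ✓
Counterexample: (H3,T1) is in mapped but fails the scope.

False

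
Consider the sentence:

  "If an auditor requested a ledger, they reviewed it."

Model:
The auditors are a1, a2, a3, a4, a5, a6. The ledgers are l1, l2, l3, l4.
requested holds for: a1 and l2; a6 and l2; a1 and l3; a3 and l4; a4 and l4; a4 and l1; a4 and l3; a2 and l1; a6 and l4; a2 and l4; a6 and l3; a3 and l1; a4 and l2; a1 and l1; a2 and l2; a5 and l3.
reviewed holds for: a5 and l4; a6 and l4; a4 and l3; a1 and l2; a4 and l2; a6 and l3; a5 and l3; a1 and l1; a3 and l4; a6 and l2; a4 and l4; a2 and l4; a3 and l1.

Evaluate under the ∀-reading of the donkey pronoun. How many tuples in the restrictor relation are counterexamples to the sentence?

4

"it" takes "a ledger" as antecedent — a donkey pronoun bound across the clause boundary.
Strong reading: for every (a,l) with requested(a,l), reviewed(a,l).
Restrictor pairs: (a1,l1) ✓  (a1,l2) ✓  (a1,l3) ✗  (a2,l1) ✗  (a2,l2) ✗  (a2,l4) ✓  (a3,l1) ✓  (a3,l4) ✓  (a4,l1) ✗  (a4,l2) ✓  (a4,l3) ✓  (a4,l4) ✓  (a5,l3) ✓  (a6,l2) ✓  (a6,l3) ✓  (a6,l4) ✓
Counterexamples (restrictor pairs failing the scope): 4.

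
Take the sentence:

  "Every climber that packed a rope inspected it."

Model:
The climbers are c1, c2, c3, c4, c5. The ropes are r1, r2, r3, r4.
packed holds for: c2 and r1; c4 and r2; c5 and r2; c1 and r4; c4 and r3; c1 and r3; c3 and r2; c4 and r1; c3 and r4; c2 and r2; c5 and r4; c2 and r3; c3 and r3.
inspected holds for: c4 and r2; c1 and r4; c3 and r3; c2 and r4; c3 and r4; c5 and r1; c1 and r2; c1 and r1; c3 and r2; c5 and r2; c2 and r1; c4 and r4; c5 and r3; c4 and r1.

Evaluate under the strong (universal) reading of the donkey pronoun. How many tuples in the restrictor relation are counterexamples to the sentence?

"it" takes "a rope" as antecedent — a donkey pronoun bound across the clause boundary.
Strong reading: for every (c,r) with packed(c,r), inspected(c,r).
Restrictor pairs: (c1,r3) ✗  (c1,r4) ✓  (c2,r1) ✓  (c2,r2) ✗  (c2,r3) ✗  (c3,r2) ✓  (c3,r3) ✓  (c3,r4) ✓  (c4,r1) ✓  (c4,r2) ✓  (c4,r3) ✗  (c5,r2) ✓  (c5,r4) ✗
Counterexamples (restrictor pairs failing the scope): 5.

5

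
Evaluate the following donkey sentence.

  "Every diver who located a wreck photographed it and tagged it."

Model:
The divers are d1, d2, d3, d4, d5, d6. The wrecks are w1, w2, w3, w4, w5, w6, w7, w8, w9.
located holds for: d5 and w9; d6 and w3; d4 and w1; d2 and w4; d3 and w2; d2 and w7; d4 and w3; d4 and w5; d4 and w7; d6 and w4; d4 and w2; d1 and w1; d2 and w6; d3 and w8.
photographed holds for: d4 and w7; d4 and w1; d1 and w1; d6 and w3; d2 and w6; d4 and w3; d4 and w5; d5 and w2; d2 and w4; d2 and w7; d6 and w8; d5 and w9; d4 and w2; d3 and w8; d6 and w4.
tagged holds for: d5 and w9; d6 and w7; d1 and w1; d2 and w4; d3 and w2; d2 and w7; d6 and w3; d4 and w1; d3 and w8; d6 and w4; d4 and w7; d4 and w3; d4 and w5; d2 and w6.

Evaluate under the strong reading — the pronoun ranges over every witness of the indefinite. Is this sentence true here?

False

"it" takes "a wreck" as antecedent — a donkey pronoun bound across the clause boundary.
Strong reading: for every (d,w) with located(d,w), photographed(d,w) ∧ tagged(d,w).
Restrictor pairs: (d1,w1) ✓  (d2,w4) ✓  (d2,w6) ✓  (d2,w7) ✓  (d3,w2) ✗  (d3,w8) ✓  (d4,w1) ✓  (d4,w2) ✗  (d4,w3) ✓  (d4,w5) ✓  (d4,w7) ✓  (d5,w9) ✓  (d6,w3) ✓  (d6,w4) ✓
Counterexample: (d3,w2) is in located but fails the scope.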